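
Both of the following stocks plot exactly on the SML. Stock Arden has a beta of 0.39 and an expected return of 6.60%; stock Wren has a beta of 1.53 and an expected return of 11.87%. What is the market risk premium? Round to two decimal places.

4.62%

Both satisfy E(R) = R_f + β·MRP, so the slope of the SML is
MRP = (11.87% − 6.60%) / (1.53 − 0.39) = 5.27% / 1.14 = 4.6228%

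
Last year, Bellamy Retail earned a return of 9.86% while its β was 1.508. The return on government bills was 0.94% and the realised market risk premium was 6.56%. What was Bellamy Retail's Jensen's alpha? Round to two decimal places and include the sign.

-0.97%

CAPM benchmark = R_f + β(R_m − R_f) = 0.94% + 1.508 × 6.56% = 10.83248%
α = actual − benchmark = 9.86% − 10.83248% = -0.97%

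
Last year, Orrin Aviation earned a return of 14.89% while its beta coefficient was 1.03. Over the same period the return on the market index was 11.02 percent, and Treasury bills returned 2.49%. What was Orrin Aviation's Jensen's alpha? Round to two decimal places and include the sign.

+3.61%

Market excess return = 11.02% − 2.49% = 8.53%
CAPM benchmark = R_f + β(R_m − R_f) = 2.49% + 1.03 × 8.53% = 11.2759%
α = actual − benchmark = 14.89% − 11.2759% = +3.61%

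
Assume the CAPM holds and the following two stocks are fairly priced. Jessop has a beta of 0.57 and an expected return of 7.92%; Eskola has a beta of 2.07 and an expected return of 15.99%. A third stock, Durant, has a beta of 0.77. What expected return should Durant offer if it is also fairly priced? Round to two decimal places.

9.00%

MRP (SML slope) = (15.99% − 7.92%) / (2.07 − 0.57) = 8.07% / 1.50 = 5.3800%
R_f (intercept) = 7.92% − 0.57 × 5.3800% = 4.8534%
E(R_Durant) = R_f + β × MRP = 4.8534% + 0.77 × 5.3800% = 9.00%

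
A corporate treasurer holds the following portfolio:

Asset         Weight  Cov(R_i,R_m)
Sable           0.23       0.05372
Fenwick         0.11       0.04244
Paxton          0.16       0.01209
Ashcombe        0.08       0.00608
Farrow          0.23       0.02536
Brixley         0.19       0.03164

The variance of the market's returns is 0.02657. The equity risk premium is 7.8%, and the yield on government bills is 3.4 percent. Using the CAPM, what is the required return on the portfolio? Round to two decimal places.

12.59%

β_Sable = 0.05372 / 0.02657 = 2.0218
β_Fenwick = 0.04244 / 0.02657 = 1.5973
β_Paxton = 0.01209 / 0.02657 = 0.4550
β_Ashcombe = 0.00608 / 0.02657 = 0.2288
β_Farrow = 0.02536 / 0.02657 = 0.9545
β_Brixley = 0.03164 / 0.02657 = 1.1908
β_P = Σ w_i β_i = 0.23×2.0218 + 0.11×1.5973 + 0.16×0.4550 + 0.08×0.2288 + 0.23×0.9545 + 0.19×1.1908 = 1.1776
E(R_P) = R_f + β_P × MRP = 3.4% + 1.1776 × 7.8% = 12.59%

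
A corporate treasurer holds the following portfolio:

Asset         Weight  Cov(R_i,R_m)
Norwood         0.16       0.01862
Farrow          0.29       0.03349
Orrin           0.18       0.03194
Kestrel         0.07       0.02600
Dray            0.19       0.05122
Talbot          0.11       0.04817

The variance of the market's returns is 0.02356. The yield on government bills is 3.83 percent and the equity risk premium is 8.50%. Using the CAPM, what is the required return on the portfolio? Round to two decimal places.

16.56%

β_Norwood = 0.01862 / 0.02356 = 0.7903
β_Farrow = 0.03349 / 0.02356 = 1.4215
β_Orrin = 0.03194 / 0.02356 = 1.3557
β_Kestrel = 0.02600 / 0.02356 = 1.1036
β_Dray = 0.05122 / 0.02356 = 2.1740
β_Talbot = 0.04817 / 0.02356 = 2.0446
β_P = Σ w_i β_i = 0.16×0.7903 + 0.29×1.4215 + 0.18×1.3557 + 0.07×1.1036 + 0.19×2.1740 + 0.11×2.0446 = 1.4979
E(R_P) = R_f + β_P × MRP = 3.83% + 1.4979 × 8.50% = 16.56%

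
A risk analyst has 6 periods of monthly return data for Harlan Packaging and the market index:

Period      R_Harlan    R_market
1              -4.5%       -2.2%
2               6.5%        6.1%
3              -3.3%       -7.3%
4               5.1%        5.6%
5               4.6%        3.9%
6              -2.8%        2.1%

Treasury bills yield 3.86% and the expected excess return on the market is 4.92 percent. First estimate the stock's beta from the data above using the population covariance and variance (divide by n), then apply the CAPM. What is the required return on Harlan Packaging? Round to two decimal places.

7.74%

Mean R_i = (-4.5 + 6.5 − 3.3 + 5.1 + 4.6 − 2.8) / 6 = 0.9333%
Mean R_m = (-2.2 + 6.1 − 7.3 + 5.6 + 3.9 + 2.1) / 6 = 1.3667%
Σ(R_i − R̄_i)(R_m − R̄_m) = 106.6067  ⇒  Cov = 106.6067 / 6 = 17.7678
Σ(R_m − R̄_m)² = 135.1133  ⇒  Var(R_m) = 135.1133 / 6 = 22.5189
β = Cov / Var(R_m) = 17.7678 / 22.5189 = 0.7890
E(R) = R_f + β × MRP = 3.86% + 0.7890 × 4.92% = 7.74%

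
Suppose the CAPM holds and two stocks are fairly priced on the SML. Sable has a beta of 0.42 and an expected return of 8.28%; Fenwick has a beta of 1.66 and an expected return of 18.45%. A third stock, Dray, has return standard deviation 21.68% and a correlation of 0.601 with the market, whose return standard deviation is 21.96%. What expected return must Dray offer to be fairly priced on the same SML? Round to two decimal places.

MRP = (18.45% − 8.28%) / (1.66 − 0.42) = 8.2016%
R_f = 8.28% − 0.42 × 8.2016% = 4.8353%
β_Dray = ρ·σ_i/σ_m = 0.601 × 21.68 / 21.96 = 0.5933
E(R_Dray) = R_f + β × MRP = 4.8353% + 0.5933 × 8.2016% = 9.70%

9.70%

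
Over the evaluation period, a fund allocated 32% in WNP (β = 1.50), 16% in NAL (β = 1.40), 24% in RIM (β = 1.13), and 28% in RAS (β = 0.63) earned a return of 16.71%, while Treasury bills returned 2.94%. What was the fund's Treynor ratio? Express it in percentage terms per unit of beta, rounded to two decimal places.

β_P = 0.32×1.50 + 0.16×1.40 + 0.24×1.13 + 0.28×0.63 = 1.1516
Treynor = (R_P − R_f) / β_P = (16.71% − 2.94%) / 1.1516 = 13.77% / 1.1516 = 11.96%

11.96%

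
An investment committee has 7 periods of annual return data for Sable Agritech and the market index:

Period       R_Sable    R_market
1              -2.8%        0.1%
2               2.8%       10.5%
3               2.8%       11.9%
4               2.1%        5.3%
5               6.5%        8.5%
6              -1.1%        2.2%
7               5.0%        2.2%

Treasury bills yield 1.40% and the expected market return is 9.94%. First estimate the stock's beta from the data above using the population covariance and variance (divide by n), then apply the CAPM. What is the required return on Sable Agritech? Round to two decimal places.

Mean R_i = (-2.8 + 2.8 + 2.8 + 2.1 + 6.5 − 1.1 + 5.0) / 7 = 2.1857%
Mean R_m = (0.1 + 10.5 + 11.9 + 5.3 + 8.5 + 2.2 + 2.2) / 7 = 5.8143%
Σ(R_i − R̄_i)(R_m − R̄_m) = 48.4414  ⇒  Cov = 48.4414 / 7 = 6.9202
Σ(R_m − R̄_m)² = 125.2486  ⇒  Var(R_m) = 125.2486 / 7 = 17.8927
β = Cov / Var(R_m) = 6.9202 / 17.8927 = 0.3868
MRP = 9.94% − 1.40% = 8.54%
E(R) = R_f + β × MRP = 1.40% + 0.3868 × 8.54% = 4.70%

4.70%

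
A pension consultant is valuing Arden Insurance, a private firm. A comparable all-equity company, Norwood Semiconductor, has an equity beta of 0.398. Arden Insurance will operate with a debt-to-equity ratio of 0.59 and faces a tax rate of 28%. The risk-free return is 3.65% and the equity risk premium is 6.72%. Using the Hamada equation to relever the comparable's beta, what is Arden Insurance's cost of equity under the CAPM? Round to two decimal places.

7.46%

β_L = β_U × [1 + (1 − t)(D/E)] = 0.398 × [1 + (1 − 0.28) × 0.59]
    = 0.398 × [1 + 0.72 × 0.59] = 0.398 × 1.4248 = 0.5671
E(R) = R_f + β_L × MRP = 3.65% + 0.5671 × 6.72% = 7.46%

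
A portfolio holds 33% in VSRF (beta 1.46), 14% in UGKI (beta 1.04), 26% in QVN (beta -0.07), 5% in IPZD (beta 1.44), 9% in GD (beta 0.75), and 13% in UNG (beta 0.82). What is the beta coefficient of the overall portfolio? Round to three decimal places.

0.855

β_P = Σ w_i β_i = 0.33×1.46 + 0.14×1.04 + 0.26×-0.07 + 0.05×1.44 + 0.09×0.75 + 0.13×0.82 = 0.8553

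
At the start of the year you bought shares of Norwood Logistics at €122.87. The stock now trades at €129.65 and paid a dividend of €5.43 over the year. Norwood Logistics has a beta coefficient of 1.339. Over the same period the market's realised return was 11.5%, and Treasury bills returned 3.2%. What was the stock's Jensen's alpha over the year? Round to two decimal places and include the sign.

-4.38%

Realised HPR = (P1 + D1 − P0) / P0 = (129.65 + 5.43 − 122.87) / 122.87 = 12.21 / 122.87 = 9.9373%
MRP = 11.5% − 3.2% = 8.30%
CAPM required = R_f + β·MRP = 3.2% + 1.339 × 8.3% = 14.3137%
α = realised − required = 9.9373% − 14.3137% = -4.38%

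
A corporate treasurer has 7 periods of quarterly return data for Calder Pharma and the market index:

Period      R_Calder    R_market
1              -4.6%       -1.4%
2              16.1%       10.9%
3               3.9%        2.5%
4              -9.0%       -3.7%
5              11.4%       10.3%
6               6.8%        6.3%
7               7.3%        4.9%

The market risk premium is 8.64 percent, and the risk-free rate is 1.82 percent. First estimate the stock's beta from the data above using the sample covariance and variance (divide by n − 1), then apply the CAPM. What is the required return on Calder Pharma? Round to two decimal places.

Mean R_i = (-4.6 + 16.1 + 3.9 − 9.0 + 11.4 + 6.8 + 7.3) / 7 = 4.5571%
Mean R_m = (-1.4 + 10.9 + 2.5 − 3.7 + 10.3 + 6.3 + 4.9) / 7 = 4.2571%
Σ(R_i − R̄_i)(R_m − R̄_m) = 285.2071  ⇒  Cov = 285.2071 / 6 = 47.5345
Σ(R_m − R̄_m)² = 183.6371  ⇒  Var(R_m) = 183.6371 / 6 = 30.6062
β = Cov / Var(R_m) = 47.5345 / 30.6062 = 1.5531
E(R) = R_f + β × MRP = 1.82% + 1.5531 × 8.64% = 15.24%

15.24%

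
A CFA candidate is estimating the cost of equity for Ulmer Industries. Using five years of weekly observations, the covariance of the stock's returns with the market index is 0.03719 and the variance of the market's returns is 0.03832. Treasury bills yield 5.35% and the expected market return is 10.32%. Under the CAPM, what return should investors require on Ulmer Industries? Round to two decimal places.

β = Cov(R_i, R_m) / Var(R_m) = 0.03719 / 0.03832 = 0.9705
MRP = 10.32% − 5.35% = 4.97%
E(R) = R_f + β × MRP = 5.35% + 0.9705 × 4.97% = 10.17%

10.17%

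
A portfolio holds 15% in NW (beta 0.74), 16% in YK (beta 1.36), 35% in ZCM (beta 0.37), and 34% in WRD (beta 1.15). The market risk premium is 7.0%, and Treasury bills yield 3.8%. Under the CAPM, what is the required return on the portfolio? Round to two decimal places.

9.74%

β_P = Σ w_i β_i = 0.15×0.74 + 0.16×1.36 + 0.35×0.37 + 0.34×1.15 = 0.8491
E(R_P) = R_f + β_P × MRP = 3.8% + 0.8491 × 7.0% = 9.74%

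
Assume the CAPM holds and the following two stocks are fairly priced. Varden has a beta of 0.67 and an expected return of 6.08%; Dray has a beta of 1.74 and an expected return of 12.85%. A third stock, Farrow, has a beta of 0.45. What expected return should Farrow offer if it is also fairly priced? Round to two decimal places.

4.69%

MRP (SML slope) = (12.85% − 6.08%) / (1.74 − 0.67) = 6.77% / 1.07 = 6.3271%
R_f (intercept) = 6.08% − 0.67 × 6.3271% = 1.8408%
E(R_Farrow) = R_f + β × MRP = 1.8408% + 0.45 × 6.3271% = 4.69%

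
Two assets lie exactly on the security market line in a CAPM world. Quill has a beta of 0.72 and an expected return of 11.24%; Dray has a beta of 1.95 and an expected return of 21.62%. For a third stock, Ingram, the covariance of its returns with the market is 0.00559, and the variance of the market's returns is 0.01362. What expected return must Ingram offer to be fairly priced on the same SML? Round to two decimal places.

MRP = (21.62% − 11.24%) / (1.95 − 0.72) = 8.4390%
R_f = 11.24% − 0.72 × 8.4390% = 5.1639%
β_Ingram = Cov / Var(R_m) = 0.00559 / 0.01362 = 0.4104
E(R_Ingram) = R_f + β × MRP = 5.1639% + 0.4104 × 8.4390% = 8.63%

8.63%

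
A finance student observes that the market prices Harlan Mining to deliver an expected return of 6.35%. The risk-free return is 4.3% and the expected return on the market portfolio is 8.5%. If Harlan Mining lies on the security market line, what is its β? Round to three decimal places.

0.488

MRP = 8.5% − 4.3% = 4.20%
β = (E(R) − R_f) / MRP = (6.35% − 4.3%) / 4.2% = 2.05% / 4.2% = 0.488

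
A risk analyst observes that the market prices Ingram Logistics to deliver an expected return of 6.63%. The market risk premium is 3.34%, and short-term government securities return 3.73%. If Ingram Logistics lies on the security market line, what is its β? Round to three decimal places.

0.868

β = (E(R) − R_f) / MRP = (6.63% − 3.73%) / 3.34% = 2.90% / 3.34% = 0.868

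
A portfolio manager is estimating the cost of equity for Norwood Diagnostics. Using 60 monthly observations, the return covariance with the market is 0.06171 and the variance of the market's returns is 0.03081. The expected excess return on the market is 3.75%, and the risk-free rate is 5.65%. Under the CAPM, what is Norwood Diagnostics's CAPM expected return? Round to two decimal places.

β = Cov(R_i, R_m) / Var(R_m) = 0.06171 / 0.03081 = 2.0029
E(R) = R_f + β × MRP = 5.65% + 2.0029 × 3.75% = 13.16%

13.16%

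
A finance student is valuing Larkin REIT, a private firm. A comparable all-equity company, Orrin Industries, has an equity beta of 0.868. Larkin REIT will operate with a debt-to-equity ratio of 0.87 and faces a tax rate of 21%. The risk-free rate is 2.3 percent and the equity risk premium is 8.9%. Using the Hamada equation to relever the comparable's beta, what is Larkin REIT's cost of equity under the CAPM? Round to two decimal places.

15.33%

β_L = β_U × [1 + (1 − t)(D/E)] = 0.868 × [1 + (1 − 0.21) × 0.87]
    = 0.868 × [1 + 0.79 × 0.87] = 0.868 × 1.6873 = 1.4646
E(R) = R_f + β_L × MRP = 2.3% + 1.4646 × 8.9% = 15.33%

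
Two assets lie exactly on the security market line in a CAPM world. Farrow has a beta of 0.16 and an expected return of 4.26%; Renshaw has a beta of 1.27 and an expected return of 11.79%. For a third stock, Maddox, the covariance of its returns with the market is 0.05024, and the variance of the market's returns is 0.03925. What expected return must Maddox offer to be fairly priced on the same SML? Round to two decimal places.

11.86%

MRP = (11.79% − 4.26%) / (1.27 − 0.16) = 6.7838%
R_f = 4.26% − 0.16 × 6.7838% = 3.1746%
β_Maddox = Cov / Var(R_m) = 0.05024 / 0.03925 = 1.2800
E(R_Maddox) = R_f + β × MRP = 3.1746% + 1.2800 × 6.7838% = 11.86%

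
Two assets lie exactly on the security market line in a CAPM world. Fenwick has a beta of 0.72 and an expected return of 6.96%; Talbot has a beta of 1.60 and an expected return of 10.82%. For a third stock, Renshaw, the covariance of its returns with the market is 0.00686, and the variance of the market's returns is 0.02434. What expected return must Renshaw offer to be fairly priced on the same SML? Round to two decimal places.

5.04%

MRP = (10.82% − 6.96%) / (1.60 − 0.72) = 4.3864%
R_f = 6.96% − 0.72 × 4.3864% = 3.8018%
β_Renshaw = Cov / Var(R_m) = 0.00686 / 0.02434 = 0.2818
E(R_Renshaw) = R_f + β × MRP = 3.8018% + 0.2818 × 4.3864% = 5.04%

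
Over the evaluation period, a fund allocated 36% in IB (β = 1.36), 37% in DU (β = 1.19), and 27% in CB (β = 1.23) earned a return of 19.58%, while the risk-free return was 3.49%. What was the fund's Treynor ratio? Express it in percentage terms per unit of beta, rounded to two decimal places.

β_P = 0.36×1.36 + 0.37×1.19 + 0.27×1.23 = 1.2620
Treynor = (R_P − R_f) / β_P = (19.58% − 3.49%) / 1.2620 = 16.09% / 1.2620 = 12.75%

12.75%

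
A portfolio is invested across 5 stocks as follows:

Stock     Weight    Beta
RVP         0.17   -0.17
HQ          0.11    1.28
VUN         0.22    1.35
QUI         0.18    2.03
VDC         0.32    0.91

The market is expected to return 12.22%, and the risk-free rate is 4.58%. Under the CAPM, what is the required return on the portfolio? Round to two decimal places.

β_P = Σ w_i β_i = 0.17×-0.17 + 0.11×1.28 + 0.22×1.35 + 0.18×2.03 + 0.32×0.91 = 1.0655
MRP = 12.22% − 4.58% = 7.64%
E(R_P) = R_f + β_P × MRP = 4.58% + 1.0655 × 7.64% = 12.72%

12.72%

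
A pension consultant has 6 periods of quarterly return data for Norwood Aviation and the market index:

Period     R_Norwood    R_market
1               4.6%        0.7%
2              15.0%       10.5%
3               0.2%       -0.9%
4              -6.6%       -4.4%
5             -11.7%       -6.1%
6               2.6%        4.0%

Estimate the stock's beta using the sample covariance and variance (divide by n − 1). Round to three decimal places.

1.479

Mean R_i = (4.6 + 15.0 + 0.2 − 6.6 − 11.7 + 2.6) / 6 = 0.6833%
Mean R_m = (0.7 + 10.5 − 0.9 − 4.4 − 6.1 + 4.0) / 6 = 0.6333%
Σ(R_i − R̄_i)(R_m − R̄_m) = 268.7533  ⇒  Cov = 268.7533 / 5 = 53.7507
Σ(R_m − R̄_m)² = 181.7133  ⇒  Var(R_m) = 181.7133 / 5 = 36.3427
β = Cov / Var(R_m) = 53.7507 / 36.3427 = 1.4790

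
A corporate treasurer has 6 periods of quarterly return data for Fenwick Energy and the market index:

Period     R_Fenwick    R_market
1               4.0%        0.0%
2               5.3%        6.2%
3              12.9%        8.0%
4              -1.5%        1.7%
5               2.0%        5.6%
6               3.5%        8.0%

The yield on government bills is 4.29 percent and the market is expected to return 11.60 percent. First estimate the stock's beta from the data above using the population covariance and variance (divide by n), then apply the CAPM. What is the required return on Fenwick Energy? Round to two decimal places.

Mean R_i = (4.0 + 5.3 + 12.9 − 1.5 + 2.0 + 3.5) / 6 = 4.3667%
Mean R_m = (0.0 + 6.2 + 8.0 + 1.7 + 5.6 + 8.0) / 6 = 4.9167%
Σ(R_i − R̄_i)(R_m − R̄_m) = 43.8933  ⇒  Cov = 43.8933 / 6 = 7.3156
Σ(R_m − R̄_m)² = 55.6483  ⇒  Var(R_m) = 55.6483 / 6 = 9.2747
β = Cov / Var(R_m) = 7.3156 / 9.2747 = 0.7888
MRP = 11.60% − 4.29% = 7.31%
E(R) = R_f + β × MRP = 4.29% + 0.7888 × 7.31% = 10.06%

10.06%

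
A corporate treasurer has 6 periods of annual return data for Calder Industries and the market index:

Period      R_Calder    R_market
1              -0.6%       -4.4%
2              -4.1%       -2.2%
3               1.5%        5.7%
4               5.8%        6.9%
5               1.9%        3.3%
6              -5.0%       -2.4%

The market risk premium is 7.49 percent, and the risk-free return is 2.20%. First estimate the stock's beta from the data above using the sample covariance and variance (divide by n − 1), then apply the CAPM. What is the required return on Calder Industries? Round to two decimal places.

Mean R_i = (-0.6 − 4.1 + 1.5 + 5.8 + 1.9 − 5.0) / 6 = -0.0833%
Mean R_m = (-4.4 − 2.2 + 5.7 + 6.9 + 3.3 − 2.4) / 6 = 1.1500%
Σ(R_i − R̄_i)(R_m − R̄_m) = 79.0750  ⇒  Cov = 79.0750 / 5 = 15.8150
Σ(R_m − R̄_m)² = 113.0150  ⇒  Var(R_m) = 113.0150 / 5 = 22.6030
β = Cov / Var(R_m) = 15.8150 / 22.6030 = 0.6997
E(R) = R_f + β × MRP = 2.20% + 0.6997 × 7.49% = 7.44%

7.44%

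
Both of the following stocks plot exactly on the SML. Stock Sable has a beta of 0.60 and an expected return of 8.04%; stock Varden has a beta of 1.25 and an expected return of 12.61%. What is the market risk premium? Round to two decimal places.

7.03%

Both satisfy E(R) = R_f + β·MRP, so the slope of the SML is
MRP = (12.61% − 8.04%) / (1.25 − 0.60) = 4.57% / 0.65 = 7.0308%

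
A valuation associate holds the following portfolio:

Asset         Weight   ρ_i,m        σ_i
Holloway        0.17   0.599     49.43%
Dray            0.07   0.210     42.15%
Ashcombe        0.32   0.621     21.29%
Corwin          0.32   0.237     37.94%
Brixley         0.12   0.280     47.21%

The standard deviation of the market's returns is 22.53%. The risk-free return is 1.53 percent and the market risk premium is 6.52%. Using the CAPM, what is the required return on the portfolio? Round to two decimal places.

5.68%

β_Holloway = 0.599 × 49.43% / 22.53% = 1.3142
β_Dray = 0.210 × 42.15% / 22.53% = 0.3929
β_Ashcombe = 0.621 × 21.29% / 22.53% = 0.5868
β_Corwin = 0.237 × 37.94% / 22.53% = 0.3991
β_Brixley = 0.280 × 47.21% / 22.53% = 0.5867
β_P = Σ w_i β_i = 0.17×1.3142 + 0.07×0.3929 + 0.32×0.5868 + 0.32×0.3991 + 0.12×0.5867 = 0.6368
E(R_P) = R_f + β_P × MRP = 1.53% + 0.6368 × 6.52% = 5.68%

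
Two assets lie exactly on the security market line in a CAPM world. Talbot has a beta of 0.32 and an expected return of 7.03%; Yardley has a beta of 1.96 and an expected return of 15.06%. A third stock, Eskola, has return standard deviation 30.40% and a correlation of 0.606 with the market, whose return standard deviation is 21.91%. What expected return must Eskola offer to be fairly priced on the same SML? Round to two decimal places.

MRP = (15.06% − 7.03%) / (1.96 − 0.32) = 4.8963%
R_f = 7.03% − 0.32 × 4.8963% = 5.4632%
β_Eskola = ρ·σ_i/σ_m = 0.606 × 30.40 / 21.91 = 0.8408
E(R_Eskola) = R_f + β × MRP = 5.4632% + 0.8408 × 4.8963% = 9.58%

9.58%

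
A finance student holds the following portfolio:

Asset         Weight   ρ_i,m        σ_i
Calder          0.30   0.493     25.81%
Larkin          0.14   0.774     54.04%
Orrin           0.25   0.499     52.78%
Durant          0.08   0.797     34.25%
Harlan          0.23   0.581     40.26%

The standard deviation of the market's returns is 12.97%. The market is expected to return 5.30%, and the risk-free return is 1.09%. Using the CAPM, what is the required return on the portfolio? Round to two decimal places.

β_Calder = 0.493 × 25.81% / 12.97% = 0.9811
β_Larkin = 0.774 × 54.04% / 12.97% = 3.2249
β_Orrin = 0.499 × 52.78% / 12.97% = 2.0306
β_Durant = 0.797 × 34.25% / 12.97% = 2.1046
β_Harlan = 0.581 × 40.26% / 12.97% = 1.8035
β_P = Σ w_i β_i = 0.30×0.9811 + 0.14×3.2249 + 0.25×2.0306 + 0.08×2.1046 + 0.23×1.8035 = 1.8366
MRP = 5.30% − 1.09% = 4.21%
E(R_P) = R_f + β_P × MRP = 1.09% + 1.8366 × 4.21% = 8.82%

8.82%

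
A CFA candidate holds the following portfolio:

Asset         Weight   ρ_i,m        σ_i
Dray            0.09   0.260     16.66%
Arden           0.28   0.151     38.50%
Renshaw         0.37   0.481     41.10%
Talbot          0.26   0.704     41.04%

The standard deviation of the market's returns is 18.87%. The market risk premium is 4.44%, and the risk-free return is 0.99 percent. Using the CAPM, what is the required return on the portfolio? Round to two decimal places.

β_Dray = 0.260 × 16.66% / 18.87% = 0.2295
β_Arden = 0.151 × 38.50% / 18.87% = 0.3081
β_Renshaw = 0.481 × 41.10% / 18.87% = 1.0476
β_Talbot = 0.704 × 41.04% / 18.87% = 1.5311
β_P = Σ w_i β_i = 0.09×0.2295 + 0.28×0.3081 + 0.37×1.0476 + 0.26×1.5311 = 0.8926
E(R_P) = R_f + β_P × MRP = 0.99% + 0.8926 × 4.44% = 4.95%

4.95%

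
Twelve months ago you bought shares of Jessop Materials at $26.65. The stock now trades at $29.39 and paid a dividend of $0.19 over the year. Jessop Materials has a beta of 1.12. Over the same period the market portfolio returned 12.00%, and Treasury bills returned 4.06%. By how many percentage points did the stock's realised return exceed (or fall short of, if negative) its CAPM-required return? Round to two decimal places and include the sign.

Realised HPR = (P1 + D1 − P0) / P0 = (29.39 + 0.19 − 26.65) / 26.65 = 2.93 / 26.65 = 10.9944%
MRP = 12.00% − 4.06% = 7.94%
CAPM required = R_f + β·MRP = 4.06% + 1.12 × 7.94% = 12.9528%
α = realised − required = 10.9944% − 12.9528% = -1.96%

-1.96%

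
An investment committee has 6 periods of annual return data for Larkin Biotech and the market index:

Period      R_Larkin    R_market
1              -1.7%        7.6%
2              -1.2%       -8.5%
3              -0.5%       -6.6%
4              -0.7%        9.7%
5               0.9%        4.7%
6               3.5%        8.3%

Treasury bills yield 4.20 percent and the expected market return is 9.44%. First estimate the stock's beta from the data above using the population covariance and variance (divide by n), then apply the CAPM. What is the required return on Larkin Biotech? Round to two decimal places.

Mean R_i = (-1.7 − 1.2 − 0.5 − 0.7 + 0.9 + 3.5) / 6 = 0.0500%
Mean R_m = (7.6 − 8.5 − 6.6 + 9.7 + 4.7 + 8.3) / 6 = 2.5333%
Σ(R_i − R̄_i)(R_m − R̄_m) = 26.3100  ⇒  Cov = 26.3100 / 6 = 4.3850
Σ(R_m − R̄_m)² = 320.1333  ⇒  Var(R_m) = 320.1333 / 6 = 53.3556
β = Cov / Var(R_m) = 4.3850 / 53.3556 = 0.0822
MRP = 9.44% − 4.20% = 5.24%
E(R) = R_f + β × MRP = 4.20% + 0.0822 × 5.24% = 4.63%

4.63%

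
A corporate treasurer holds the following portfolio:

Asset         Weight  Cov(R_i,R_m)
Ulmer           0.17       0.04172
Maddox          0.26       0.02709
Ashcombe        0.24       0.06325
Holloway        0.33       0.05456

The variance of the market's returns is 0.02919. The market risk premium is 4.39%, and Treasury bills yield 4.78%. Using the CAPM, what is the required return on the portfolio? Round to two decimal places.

β_Ulmer = 0.04172 / 0.02919 = 1.4293
β_Maddox = 0.02709 / 0.02919 = 0.9281
β_Ashcombe = 0.06325 / 0.02919 = 2.1668
β_Holloway = 0.05456 / 0.02919 = 1.8691
β_P = Σ w_i β_i = 0.17×1.4293 + 0.26×0.9281 + 0.24×2.1668 + 0.33×1.8691 = 1.6211
E(R_P) = R_f + β_P × MRP = 4.78% + 1.6211 × 4.39% = 11.90%

11.90%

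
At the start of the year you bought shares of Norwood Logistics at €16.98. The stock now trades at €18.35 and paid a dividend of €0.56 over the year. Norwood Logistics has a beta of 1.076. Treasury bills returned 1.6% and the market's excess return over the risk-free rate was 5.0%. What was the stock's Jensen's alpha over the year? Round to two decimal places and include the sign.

Realised HPR = (P1 + D1 − P0) / P0 = (18.35 + 0.56 − 16.98) / 16.98 = 1.93 / 16.98 = 11.3663%
CAPM required = R_f + β·MRP = 1.6% + 1.076 × 5.0% = 6.9800%
α = realised − required = 11.3663% − 6.9800% = +4.39%

+4.39%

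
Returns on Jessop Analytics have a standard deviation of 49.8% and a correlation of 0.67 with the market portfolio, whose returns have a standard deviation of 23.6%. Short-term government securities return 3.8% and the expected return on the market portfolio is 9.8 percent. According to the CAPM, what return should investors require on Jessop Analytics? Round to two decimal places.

β = ρ × σ_i / σ_m = 0.67 × 49.8% / 23.6% = 1.4138
MRP = 9.8% − 3.8% = 6.00%
E(R) = 3.8% + 1.4138 × 6.0% = 12.28%

12.28%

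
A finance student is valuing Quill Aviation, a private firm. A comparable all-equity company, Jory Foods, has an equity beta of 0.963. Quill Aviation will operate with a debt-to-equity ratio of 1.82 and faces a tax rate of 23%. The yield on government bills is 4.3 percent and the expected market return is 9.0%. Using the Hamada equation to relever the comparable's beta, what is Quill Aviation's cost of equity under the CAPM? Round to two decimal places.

15.17%

β_L = β_U × [1 + (1 − t)(D/E)] = 0.963 × [1 + (1 − 0.23) × 1.82]
    = 0.963 × [1 + 0.77 × 1.82] = 0.963 × 2.4014 = 2.3125
MRP = 9.0% − 4.3% = 4.70%
E(R) = R_f + β_L × MRP = 4.3% + 2.3125 × 4.7% = 15.17%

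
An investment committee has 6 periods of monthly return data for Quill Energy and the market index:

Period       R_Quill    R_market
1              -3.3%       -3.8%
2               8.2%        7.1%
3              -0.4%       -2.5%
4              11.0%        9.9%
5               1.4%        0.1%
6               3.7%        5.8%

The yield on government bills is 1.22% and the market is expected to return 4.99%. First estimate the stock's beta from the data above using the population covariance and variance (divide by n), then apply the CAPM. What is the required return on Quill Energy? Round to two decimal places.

4.71%

Mean R_i = (-3.3 + 8.2 − 0.4 + 11.0 + 1.4 + 3.7) / 6 = 3.4333%
Mean R_m = (-3.8 + 7.1 − 2.5 + 9.9 + 0.1 + 5.8) / 6 = 2.7667%
Σ(R_i − R̄_i)(R_m − R̄_m) = 145.2667  ⇒  Cov = 145.2667 / 6 = 24.2111
Σ(R_m − R̄_m)² = 156.8333  ⇒  Var(R_m) = 156.8333 / 6 = 26.1389
β = Cov / Var(R_m) = 24.2111 / 26.1389 = 0.9262
MRP = 4.99% − 1.22% = 3.77%
E(R) = R_f + β × MRP = 1.22% + 0.9262 × 3.77% = 4.71%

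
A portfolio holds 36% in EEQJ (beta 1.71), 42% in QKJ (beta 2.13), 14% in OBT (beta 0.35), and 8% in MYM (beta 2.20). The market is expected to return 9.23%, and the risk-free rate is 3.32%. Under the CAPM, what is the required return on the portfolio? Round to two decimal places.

β_P = Σ w_i β_i = 0.36×1.71 + 0.42×2.13 + 0.14×0.35 + 0.08×2.20 = 1.7352
MRP = 9.23% − 3.32% = 5.91%
E(R_P) = R_f + β_P × MRP = 3.32% + 1.7352 × 5.91% = 13.58%

13.58%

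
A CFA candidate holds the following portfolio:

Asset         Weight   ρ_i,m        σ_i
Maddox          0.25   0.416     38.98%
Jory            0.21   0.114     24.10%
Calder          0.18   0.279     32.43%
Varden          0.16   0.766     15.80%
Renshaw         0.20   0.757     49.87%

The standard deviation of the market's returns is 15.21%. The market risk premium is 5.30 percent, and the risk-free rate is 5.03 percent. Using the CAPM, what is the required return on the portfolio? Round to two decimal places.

β_Maddox = 0.416 × 38.98% / 15.21% = 1.0661
β_Jory = 0.114 × 24.10% / 15.21% = 0.1806
β_Calder = 0.279 × 32.43% / 15.21% = 0.5949
β_Varden = 0.766 × 15.80% / 15.21% = 0.7957
β_Renshaw = 0.757 × 49.87% / 15.21% = 2.4820
β_P = Σ w_i β_i = 0.25×1.0661 + 0.21×0.1806 + 0.18×0.5949 + 0.16×0.7957 + 0.20×2.4820 = 1.0352
E(R_P) = R_f + β_P × MRP = 5.03% + 1.0352 × 5.30% = 10.52%

10.52%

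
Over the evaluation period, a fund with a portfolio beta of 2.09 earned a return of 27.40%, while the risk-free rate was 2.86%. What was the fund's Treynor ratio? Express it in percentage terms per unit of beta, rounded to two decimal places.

11.74%

Treynor = (R_P − R_f) / β_P = (27.40% − 2.86%) / 2.0900 = 24.54% / 2.0900 = 11.74%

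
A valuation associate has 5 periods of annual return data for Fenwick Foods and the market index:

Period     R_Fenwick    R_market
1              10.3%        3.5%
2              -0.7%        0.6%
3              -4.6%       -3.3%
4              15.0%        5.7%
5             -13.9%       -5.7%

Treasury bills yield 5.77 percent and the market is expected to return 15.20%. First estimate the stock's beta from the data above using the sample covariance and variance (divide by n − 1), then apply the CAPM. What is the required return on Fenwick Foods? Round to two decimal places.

28.67%

Mean R_i = (10.3 − 0.7 − 4.6 + 15.0 − 13.9) / 5 = 1.2200%
Mean R_m = (3.5 + 0.6 − 3.3 + 5.7 − 5.7) / 5 = 0.1600%
Σ(R_i − R̄_i)(R_m − R̄_m) = 214.5640  ⇒  Cov = 214.5640 / 4 = 53.6410
Σ(R_m − R̄_m)² = 88.3520  ⇒  Var(R_m) = 88.3520 / 4 = 22.0880
β = Cov / Var(R_m) = 53.6410 / 22.0880 = 2.4285
MRP = 15.20% − 5.77% = 9.43%
E(R) = R_f + β × MRP = 5.77% + 2.4285 × 9.43% = 28.67%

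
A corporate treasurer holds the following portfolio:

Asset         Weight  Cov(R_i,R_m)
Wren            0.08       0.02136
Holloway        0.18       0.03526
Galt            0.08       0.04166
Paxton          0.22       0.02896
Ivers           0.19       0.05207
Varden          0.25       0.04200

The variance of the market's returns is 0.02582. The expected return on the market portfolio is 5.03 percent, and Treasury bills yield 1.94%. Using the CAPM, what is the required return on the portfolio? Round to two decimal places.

β_Wren = 0.02136 / 0.02582 = 0.8273
β_Holloway = 0.03526 / 0.02582 = 1.3656
β_Galt = 0.04166 / 0.02582 = 1.6135
β_Paxton = 0.02896 / 0.02582 = 1.1216
β_Ivers = 0.05207 / 0.02582 = 2.0167
β_Varden = 0.04200 / 0.02582 = 1.6266
β_P = Σ w_i β_i = 0.08×0.8273 + 0.18×1.3656 + 0.08×1.6135 + 0.22×1.1216 + 0.19×2.0167 + 0.25×1.6266 = 1.4776
MRP = 5.03% − 1.94% = 3.09%
E(R_P) = R_f + β_P × MRP = 1.94% + 1.4776 × 3.09% = 6.51%

6.51%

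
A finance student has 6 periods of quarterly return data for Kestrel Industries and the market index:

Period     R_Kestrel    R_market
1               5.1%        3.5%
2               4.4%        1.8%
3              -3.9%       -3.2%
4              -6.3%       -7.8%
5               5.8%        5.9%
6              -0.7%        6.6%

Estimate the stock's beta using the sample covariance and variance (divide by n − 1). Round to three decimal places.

0.712

Mean R_i = (5.1 + 4.4 − 3.9 − 6.3 + 5.8 − 0.7) / 6 = 0.7333%
Mean R_m = (3.5 + 1.8 − 3.2 − 7.8 + 5.9 + 6.6) / 6 = 1.1333%
Σ(R_i − R̄_i)(R_m − R̄_m) = 112.0033  ⇒  Cov = 112.0033 / 5 = 22.4007
Σ(R_m − R̄_m)² = 157.2333  ⇒  Var(R_m) = 157.2333 / 5 = 31.4467
β = Cov / Var(R_m) = 22.4007 / 31.4467 = 0.7123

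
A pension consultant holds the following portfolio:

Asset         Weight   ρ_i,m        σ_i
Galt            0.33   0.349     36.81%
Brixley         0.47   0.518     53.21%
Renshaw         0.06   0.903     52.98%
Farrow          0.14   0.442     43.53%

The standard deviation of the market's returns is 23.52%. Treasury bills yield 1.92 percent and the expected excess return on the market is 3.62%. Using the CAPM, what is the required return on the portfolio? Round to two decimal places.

β_Galt = 0.349 × 36.81% / 23.52% = 0.5462
β_Brixley = 0.518 × 53.21% / 23.52% = 1.1719
β_Renshaw = 0.903 × 52.98% / 23.52% = 2.0341
β_Farrow = 0.442 × 43.53% / 23.52% = 0.8180
β_P = Σ w_i β_i = 0.33×0.5462 + 0.47×1.1719 + 0.06×2.0341 + 0.14×0.8180 = 0.9676
E(R_P) = R_f + β_P × MRP = 1.92% + 0.9676 × 3.62% = 5.42%

5.42%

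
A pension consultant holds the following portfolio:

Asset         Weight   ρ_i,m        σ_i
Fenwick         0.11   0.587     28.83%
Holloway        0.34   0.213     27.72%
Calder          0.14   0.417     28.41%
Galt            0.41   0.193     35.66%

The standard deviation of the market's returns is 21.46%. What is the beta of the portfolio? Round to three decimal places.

0.389

β_Fenwick = 0.587 × 28.83% / 21.46% = 0.7886
β_Holloway = 0.213 × 27.72% / 21.46% = 0.2751
β_Calder = 0.417 × 28.41% / 21.46% = 0.5520
β_Galt = 0.193 × 35.66% / 21.46% = 0.3207
β_P = Σ w_i β_i = 0.11×0.7886 + 0.34×0.2751 + 0.14×0.5520 + 0.41×0.3207 = 0.3890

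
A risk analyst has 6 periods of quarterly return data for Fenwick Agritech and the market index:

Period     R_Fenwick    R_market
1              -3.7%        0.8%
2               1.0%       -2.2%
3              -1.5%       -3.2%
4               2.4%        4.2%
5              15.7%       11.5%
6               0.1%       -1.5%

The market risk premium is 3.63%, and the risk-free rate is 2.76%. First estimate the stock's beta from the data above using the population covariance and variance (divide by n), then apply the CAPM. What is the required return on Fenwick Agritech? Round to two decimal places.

6.75%

Mean R_i = (-3.7 + 1.0 − 1.5 + 2.4 + 15.7 + 0.1) / 6 = 2.3333%
Mean R_m = (0.8 − 2.2 − 3.2 + 4.2 + 11.5 − 1.5) / 6 = 1.6000%
Σ(R_i − R̄_i)(R_m − R̄_m) = 167.7200  ⇒  Cov = 167.7200 / 6 = 27.9533
Σ(R_m − R̄_m)² = 152.5000  ⇒  Var(R_m) = 152.5000 / 6 = 25.4167
β = Cov / Var(R_m) = 27.9533 / 25.4167 = 1.0998
E(R) = R_f + β × MRP = 2.76% + 1.0998 × 3.63% = 6.75%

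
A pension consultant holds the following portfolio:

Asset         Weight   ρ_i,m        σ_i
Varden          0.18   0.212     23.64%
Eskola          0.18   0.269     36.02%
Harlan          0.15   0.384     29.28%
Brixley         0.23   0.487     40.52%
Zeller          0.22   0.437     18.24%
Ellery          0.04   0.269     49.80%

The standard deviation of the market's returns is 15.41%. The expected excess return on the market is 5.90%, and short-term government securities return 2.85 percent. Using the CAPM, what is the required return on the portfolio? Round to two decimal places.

7.12%

β_Varden = 0.212 × 23.64% / 15.41% = 0.3252
β_Eskola = 0.269 × 36.02% / 15.41% = 0.6288
β_Harlan = 0.384 × 29.28% / 15.41% = 0.7296
β_Brixley = 0.487 × 40.52% / 15.41% = 1.2805
β_Zeller = 0.437 × 18.24% / 15.41% = 0.5173
β_Ellery = 0.269 × 49.80% / 15.41% = 0.8693
β_P = Σ w_i β_i = 0.18×0.3252 + 0.18×0.6288 + 0.15×0.7296 + 0.23×1.2805 + 0.22×0.5173 + 0.04×0.8693 = 0.7243
E(R_P) = R_f + β_P × MRP = 2.85% + 0.7243 × 5.90% = 7.12%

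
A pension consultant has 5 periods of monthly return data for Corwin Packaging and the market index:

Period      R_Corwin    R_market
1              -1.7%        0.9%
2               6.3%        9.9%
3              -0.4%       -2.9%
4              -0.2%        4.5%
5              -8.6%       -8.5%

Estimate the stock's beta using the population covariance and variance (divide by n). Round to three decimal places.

0.701

Mean R_i = (-1.7 + 6.3 − 0.4 − 0.2 − 8.6) / 5 = -0.9200%
Mean R_m = (0.9 + 9.9 − 2.9 + 4.5 − 8.5) / 5 = 0.7800%
Σ(R_i − R̄_i)(R_m − R̄_m) = 137.7880  ⇒  Cov = 137.7880 / 5 = 27.5576
Σ(R_m − R̄_m)² = 196.6880  ⇒  Var(R_m) = 196.6880 / 5 = 39.3376
β = Cov / Var(R_m) = 27.5576 / 39.3376 = 0.7005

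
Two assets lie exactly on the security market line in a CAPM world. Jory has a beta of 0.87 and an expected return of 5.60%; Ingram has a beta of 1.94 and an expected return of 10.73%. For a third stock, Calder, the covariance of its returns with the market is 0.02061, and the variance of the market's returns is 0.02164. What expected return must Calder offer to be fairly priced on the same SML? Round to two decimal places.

6.00%

MRP = (10.73% − 5.60%) / (1.94 − 0.87) = 4.7944%
R_f = 5.60% − 0.87 × 4.7944% = 1.4289%
β_Calder = Cov / Var(R_m) = 0.02061 / 0.02164 = 0.9524
E(R_Calder) = R_f + β × MRP = 1.4289% + 0.9524 × 4.7944% = 6.00%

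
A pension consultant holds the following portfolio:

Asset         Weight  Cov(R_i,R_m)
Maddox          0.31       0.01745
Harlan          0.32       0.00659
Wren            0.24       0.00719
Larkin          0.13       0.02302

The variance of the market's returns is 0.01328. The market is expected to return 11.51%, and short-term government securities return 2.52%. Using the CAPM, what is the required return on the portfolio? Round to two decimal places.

β_Maddox = 0.01745 / 0.01328 = 1.3140
β_Harlan = 0.00659 / 0.01328 = 0.4962
β_Wren = 0.00719 / 0.01328 = 0.5414
β_Larkin = 0.02302 / 0.01328 = 1.7334
β_P = Σ w_i β_i = 0.31×1.3140 + 0.32×0.4962 + 0.24×0.5414 + 0.13×1.7334 = 0.9214
MRP = 11.51% − 2.52% = 8.99%
E(R_P) = R_f + β_P × MRP = 2.52% + 0.9214 × 8.99% = 10.80%

10.80%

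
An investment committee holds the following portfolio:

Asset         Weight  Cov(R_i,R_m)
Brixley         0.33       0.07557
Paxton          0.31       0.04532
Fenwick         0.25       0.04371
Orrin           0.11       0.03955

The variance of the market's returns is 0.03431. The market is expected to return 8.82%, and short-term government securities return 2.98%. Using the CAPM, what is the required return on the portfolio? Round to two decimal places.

12.22%

β_Brixley = 0.07557 / 0.03431 = 2.2026
β_Paxton = 0.04532 / 0.03431 = 1.3209
β_Fenwick = 0.04371 / 0.03431 = 1.2740
β_Orrin = 0.03955 / 0.03431 = 1.1527
β_P = Σ w_i β_i = 0.33×2.2026 + 0.31×1.3209 + 0.25×1.2740 + 0.11×1.1527 = 1.5816
MRP = 8.82% − 2.98% = 5.84%
E(R_P) = R_f + β_P × MRP = 2.98% + 1.5816 × 5.84% = 12.22%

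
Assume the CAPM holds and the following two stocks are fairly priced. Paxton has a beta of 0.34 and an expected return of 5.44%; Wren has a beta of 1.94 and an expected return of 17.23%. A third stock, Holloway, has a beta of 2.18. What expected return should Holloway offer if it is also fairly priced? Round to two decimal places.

19.00%

MRP (SML slope) = (17.23% − 5.44%) / (1.94 − 0.34) = 11.79% / 1.60 = 7.3688%
R_f (intercept) = 5.44% − 0.34 × 7.3688% = 2.9346%
E(R_Holloway) = R_f + β × MRP = 2.9346% + 2.18 × 7.3688% = 19.00%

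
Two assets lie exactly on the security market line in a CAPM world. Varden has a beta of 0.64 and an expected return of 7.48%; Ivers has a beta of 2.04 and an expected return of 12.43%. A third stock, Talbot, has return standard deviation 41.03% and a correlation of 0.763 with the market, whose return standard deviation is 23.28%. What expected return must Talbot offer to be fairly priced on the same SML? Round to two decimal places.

9.97%

MRP = (12.43% − 7.48%) / (2.04 − 0.64) = 3.5357%
R_f = 7.48% − 0.64 × 3.5357% = 5.2172%
β_Talbot = ρ·σ_i/σ_m = 0.763 × 41.03 / 23.28 = 1.3448
E(R_Talbot) = R_f + β × MRP = 5.2172% + 1.3448 × 3.5357% = 9.97%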